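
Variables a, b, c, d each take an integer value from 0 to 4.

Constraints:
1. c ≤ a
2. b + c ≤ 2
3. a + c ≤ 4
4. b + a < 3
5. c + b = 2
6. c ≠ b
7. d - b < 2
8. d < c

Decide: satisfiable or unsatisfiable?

Try a = 2, b = 0, c = 2, d = 1.
Check constraint 2: b + c = 2; constraint 3: a + c = 4. The remaining constraints are straightforward to verify.

Satisfiable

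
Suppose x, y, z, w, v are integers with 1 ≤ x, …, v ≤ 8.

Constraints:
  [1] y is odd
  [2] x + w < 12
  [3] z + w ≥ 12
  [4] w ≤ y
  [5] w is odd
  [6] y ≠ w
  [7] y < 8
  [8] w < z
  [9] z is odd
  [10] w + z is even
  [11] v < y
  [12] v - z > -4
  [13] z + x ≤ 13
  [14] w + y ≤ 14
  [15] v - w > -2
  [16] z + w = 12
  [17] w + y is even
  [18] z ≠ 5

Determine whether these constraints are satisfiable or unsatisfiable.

Satisfiable

Try x = 6, y = 7, z = 7, w = 5, v = 4.
Check constraint 2: x + w = 11; constraint 3: z + w = 12; constraint 12: v - z = -3. The remaining constraints are straightforward to verify.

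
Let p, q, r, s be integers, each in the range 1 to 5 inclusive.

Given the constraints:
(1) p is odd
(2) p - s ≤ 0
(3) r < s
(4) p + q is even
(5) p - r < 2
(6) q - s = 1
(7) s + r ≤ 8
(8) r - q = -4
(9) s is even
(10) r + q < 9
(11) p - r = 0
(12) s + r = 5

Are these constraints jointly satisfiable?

Satisfiable

Setting (p, q, r, s) = (1, 5, 1, 4) satisfies everything: constraint 2: p - s = -3; constraint 5: p - r = 0, and the others follow.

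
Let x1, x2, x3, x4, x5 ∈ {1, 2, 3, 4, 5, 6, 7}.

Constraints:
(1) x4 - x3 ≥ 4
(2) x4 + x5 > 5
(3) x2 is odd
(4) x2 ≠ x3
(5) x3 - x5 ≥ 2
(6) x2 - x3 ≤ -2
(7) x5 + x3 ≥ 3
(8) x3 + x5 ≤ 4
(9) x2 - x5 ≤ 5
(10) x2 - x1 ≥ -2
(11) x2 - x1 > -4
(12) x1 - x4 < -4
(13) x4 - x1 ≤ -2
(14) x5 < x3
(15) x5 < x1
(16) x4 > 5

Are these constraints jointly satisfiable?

Unsatisfiable

Constraints 1, 5, 9, 10, and 13 give x4 − x3 ≥ 4, x3 − x5 ≥ 2, x5 − x2 ≥ -5, x2 − x1 ≥ -2, x1 − x4 ≥ 2.
Adding all 5 inequalities: the left sides telescope to 0, and the right sides sum to 4 + 2 + (-5) + (-2) + 2 = 1. So 0 ≥ 1, which is false.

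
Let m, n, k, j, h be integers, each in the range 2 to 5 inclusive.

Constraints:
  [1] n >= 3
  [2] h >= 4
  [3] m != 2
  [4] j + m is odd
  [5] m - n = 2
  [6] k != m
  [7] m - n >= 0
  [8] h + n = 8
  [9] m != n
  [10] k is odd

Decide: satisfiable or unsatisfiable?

Satisfiable

One satisfying assignment is m = 5, n = 3, k = 3, j = 2, h = 5.
For the less obvious constraints — constraint 5: m - n = 2; constraint 7: m - n = 2 — and the others hold by inspection.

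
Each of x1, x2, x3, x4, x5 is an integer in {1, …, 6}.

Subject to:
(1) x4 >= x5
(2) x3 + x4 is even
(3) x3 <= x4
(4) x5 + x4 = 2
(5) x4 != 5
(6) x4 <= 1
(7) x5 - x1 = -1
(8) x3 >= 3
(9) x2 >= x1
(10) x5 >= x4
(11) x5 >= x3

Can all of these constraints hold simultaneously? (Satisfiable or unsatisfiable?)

Unsatisfiable

From constraints 8 and 11: x5 ≥ x3 and x3 ≥ 3, so x5 ≥ 3. From constraints 1 and 6: x5 ≤ x4 and x4 ≤ 1, so x5 ≤ 1. But 1 < 3, so no value of x5 works.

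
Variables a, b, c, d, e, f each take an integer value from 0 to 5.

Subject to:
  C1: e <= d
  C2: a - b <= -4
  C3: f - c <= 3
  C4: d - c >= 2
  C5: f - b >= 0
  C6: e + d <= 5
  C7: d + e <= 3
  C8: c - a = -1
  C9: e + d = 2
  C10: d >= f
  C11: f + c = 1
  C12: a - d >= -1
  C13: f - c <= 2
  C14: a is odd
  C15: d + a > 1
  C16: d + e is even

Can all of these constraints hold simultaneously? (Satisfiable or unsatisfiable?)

Unsatisfiable

Constraints 2, 3, 4, 5, and 12 give f − b ≥ 0, b − a ≥ 4, a − d ≥ -1, d − c ≥ 2, c − f ≥ -3.
Adding all 5 inequalities: the left sides telescope to 0, and the right sides sum to 0 + 4 + (-1) + 2 + (-3) = 2. So 0 ≥ 2, which is false.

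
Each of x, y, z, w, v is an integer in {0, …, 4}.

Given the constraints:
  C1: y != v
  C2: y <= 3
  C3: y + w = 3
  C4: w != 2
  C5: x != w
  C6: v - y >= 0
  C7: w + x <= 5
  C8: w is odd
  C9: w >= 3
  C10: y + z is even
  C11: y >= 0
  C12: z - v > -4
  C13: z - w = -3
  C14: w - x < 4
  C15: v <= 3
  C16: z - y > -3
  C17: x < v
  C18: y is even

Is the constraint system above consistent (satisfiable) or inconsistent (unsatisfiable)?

Satisfiable

Take x = 0, y = 0, z = 0, w = 3, v = 2. Then constraint 3: y + w = 3; constraint 6: v - y = 2, and every other listed constraint is also met.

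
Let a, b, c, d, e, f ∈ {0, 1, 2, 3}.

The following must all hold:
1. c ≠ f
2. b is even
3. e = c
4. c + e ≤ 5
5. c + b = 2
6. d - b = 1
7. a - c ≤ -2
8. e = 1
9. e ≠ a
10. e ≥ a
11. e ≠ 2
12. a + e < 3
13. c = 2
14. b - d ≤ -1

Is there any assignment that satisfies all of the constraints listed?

Unsatisfiable

Constraint 8 fixes e = 1 and constraint 13 fixes c = 2, but constraint 3 requires e = c. Since 1 ≠ 2, contradiction.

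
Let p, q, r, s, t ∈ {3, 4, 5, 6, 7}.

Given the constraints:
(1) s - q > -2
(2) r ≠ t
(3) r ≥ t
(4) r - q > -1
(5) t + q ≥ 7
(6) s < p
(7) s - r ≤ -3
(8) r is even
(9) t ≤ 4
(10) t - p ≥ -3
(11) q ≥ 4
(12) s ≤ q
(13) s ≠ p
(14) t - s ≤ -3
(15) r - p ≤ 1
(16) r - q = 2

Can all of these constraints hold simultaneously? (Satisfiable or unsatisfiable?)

Unsatisfiable

Constraints 7, 10, 14, and 15 give t − p ≥ -3, p − r ≥ -1, r − s ≥ 3, s − t ≥ 3.
Adding all 4 inequalities: the left sides telescope to 0, and the right sides sum to (-3) + (-1) + 3 + 3 = 2. So 0 ≥ 2, which is false.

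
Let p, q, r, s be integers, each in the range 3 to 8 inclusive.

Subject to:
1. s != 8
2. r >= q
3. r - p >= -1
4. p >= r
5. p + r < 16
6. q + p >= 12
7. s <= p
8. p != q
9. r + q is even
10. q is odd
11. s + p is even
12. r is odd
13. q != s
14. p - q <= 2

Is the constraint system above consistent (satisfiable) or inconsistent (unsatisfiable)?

Take p = 7, q = 5, r = 7, s = 7. Then constraint 3: r - p = 0; constraint 5: p + r = 14, and every other listed constraint is also met.

Satisfiable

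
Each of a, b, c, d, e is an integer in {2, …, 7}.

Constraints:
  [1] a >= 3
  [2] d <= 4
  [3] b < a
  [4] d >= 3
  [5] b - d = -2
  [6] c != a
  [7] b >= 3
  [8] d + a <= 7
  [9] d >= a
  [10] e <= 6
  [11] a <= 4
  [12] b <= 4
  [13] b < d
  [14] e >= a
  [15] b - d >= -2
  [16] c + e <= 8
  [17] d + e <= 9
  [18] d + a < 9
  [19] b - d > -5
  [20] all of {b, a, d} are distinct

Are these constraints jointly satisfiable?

Constraints 1, 2, 4, 7, 11, and 12 confine each of b, a, d to the 2 values {3, 4}.
Constraint 20 requires all 3 of them to be distinct, but only 2 values are available — impossible by the pigeonhole principle.

Unsatisfiable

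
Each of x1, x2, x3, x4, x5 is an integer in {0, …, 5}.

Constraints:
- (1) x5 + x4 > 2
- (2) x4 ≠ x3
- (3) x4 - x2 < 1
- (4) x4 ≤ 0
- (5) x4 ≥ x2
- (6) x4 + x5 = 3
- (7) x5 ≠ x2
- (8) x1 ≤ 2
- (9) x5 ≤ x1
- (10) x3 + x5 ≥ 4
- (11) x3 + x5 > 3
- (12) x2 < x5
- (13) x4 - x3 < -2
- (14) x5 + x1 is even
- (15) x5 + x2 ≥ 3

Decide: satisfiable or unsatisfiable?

Unsatisfiable

From constraints 8 and 9: x5 ≤ x1 ≤ 2. From constraints 4 and 5: x2 ≤ x4 ≤ 0. Hence x5 + x2 ≤ 2. But constraint 15 requires x5 + x2 ≥ 3, and 3 > 2. Contradiction.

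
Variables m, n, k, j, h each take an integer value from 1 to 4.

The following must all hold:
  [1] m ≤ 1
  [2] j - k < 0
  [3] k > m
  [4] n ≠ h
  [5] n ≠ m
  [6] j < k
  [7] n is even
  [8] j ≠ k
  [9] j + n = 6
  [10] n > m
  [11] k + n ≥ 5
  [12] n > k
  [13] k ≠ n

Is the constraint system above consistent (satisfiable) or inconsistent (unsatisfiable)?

Satisfiable

One satisfying assignment is m = 1, n = 4, k = 3, j = 2, h = 1.
For the less obvious constraints — constraint 2: j - k = -1; constraint 9: j + n = 6; constraint 11: k + n = 7 — and the others hold by inspection.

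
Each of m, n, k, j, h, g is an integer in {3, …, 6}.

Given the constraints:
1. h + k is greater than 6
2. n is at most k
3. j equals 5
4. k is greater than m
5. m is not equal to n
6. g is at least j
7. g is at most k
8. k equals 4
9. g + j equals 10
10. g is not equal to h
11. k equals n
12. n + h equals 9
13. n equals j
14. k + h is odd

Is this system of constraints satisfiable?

Unsatisfiable

Constraint 8 fixes k = 4 and constraint 3 fixes j = 5. Constraints 11 and 13 give k = n = j, so k = j. But 4 ≠ 5 — contradiction.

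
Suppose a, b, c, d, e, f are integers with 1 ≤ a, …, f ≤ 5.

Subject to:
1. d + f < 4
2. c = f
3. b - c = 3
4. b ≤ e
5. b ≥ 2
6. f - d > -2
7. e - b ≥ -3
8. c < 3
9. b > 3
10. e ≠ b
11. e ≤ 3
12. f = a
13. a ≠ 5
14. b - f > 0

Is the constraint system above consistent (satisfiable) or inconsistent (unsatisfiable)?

Unsatisfiable

From constraint 9: b ≥ 4. From constraints 4 and 11: b ≤ e and e ≤ 3, so b ≤ 3. But 3 < 4, so no value of b works.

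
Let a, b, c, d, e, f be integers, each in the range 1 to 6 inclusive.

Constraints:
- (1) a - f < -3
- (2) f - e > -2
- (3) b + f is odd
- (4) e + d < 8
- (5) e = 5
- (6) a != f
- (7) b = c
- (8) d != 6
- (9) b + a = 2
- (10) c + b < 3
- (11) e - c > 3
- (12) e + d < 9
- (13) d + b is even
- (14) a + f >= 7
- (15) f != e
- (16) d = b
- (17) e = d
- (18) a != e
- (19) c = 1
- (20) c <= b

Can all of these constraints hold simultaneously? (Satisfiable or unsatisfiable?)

Unsatisfiable

Constraint 5 fixes e = 5 and constraint 19 fixes c = 1. Constraints 7, 16, and 17 give e = d = b = c, so e = c. But 5 ≠ 1 — contradiction.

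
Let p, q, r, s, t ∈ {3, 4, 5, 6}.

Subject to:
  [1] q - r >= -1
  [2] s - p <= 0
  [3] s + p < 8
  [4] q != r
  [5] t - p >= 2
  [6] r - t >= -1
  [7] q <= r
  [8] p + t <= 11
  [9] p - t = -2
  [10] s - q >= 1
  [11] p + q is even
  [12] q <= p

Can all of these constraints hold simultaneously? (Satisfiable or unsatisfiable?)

Unsatisfiable

Constraints 1, 2, 5, 6, and 10 give s − q ≥ 1, q − r ≥ -1, r − t ≥ -1, t − p ≥ 2, p − s ≥ 0.
Adding all 5 inequalities: the left sides telescope to 0, and the right sides sum to 1 + (-1) + (-1) + 2 + 0 = 1. So 0 ≥ 1, which is false.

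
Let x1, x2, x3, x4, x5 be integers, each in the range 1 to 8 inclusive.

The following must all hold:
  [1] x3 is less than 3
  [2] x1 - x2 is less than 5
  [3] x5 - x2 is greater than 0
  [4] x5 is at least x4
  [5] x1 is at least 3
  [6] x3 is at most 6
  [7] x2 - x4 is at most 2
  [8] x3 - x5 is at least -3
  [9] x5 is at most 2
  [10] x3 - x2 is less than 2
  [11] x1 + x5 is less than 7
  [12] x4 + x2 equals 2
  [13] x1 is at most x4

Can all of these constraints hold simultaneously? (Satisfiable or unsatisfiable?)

Unsatisfiable

From constraints 5 and 13: x4 ≥ x1 and x1 ≥ 3, so x4 ≥ 3. From constraints 4 and 9: x4 ≤ x5 and x5 ≤ 2, so x4 ≤ 2. But 2 < 3, so no value of x4 works.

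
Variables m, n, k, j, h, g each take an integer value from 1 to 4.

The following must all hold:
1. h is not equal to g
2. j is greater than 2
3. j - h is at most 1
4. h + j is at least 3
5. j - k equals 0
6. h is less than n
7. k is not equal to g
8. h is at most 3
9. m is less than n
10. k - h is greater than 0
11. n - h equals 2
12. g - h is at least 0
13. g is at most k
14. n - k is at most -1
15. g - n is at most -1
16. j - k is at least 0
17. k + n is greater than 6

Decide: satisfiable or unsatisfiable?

Constraints 3, 12, 14, 15, and 16 give h − j ≥ -1, j − k ≥ 0, k − n ≥ 1, n − g ≥ 1, g − h ≥ 0.
Adding all 5 inequalities: the left sides telescope to 0, and the right sides sum to (-1) + 0 + 1 + 1 + 0 = 1. So 0 ≥ 1, which is false.

Unsatisfiable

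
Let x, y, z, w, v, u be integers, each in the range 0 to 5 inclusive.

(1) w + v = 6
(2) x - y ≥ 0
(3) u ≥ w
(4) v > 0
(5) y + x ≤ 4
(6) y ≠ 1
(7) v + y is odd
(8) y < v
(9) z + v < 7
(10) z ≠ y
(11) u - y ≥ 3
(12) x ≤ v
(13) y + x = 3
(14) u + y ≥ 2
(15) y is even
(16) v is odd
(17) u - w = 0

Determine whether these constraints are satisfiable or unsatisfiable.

Satisfiable

Setting (x, y, z, w, v, u) = (3, 0, 2, 3, 3, 3) satisfies everything: constraint 1: w + v = 6; constraint 2: x - y = 3; constraint 5: y + x = 3, and the others follow.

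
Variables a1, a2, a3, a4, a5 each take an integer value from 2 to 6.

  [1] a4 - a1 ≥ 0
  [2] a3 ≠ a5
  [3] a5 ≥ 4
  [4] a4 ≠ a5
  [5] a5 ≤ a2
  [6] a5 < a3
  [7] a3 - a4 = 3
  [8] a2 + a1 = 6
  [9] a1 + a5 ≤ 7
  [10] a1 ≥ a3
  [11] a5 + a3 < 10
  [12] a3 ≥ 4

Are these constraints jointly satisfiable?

Unsatisfiable

From constraints 3 and 5: a2 ≥ a5 ≥ 4. From constraints 10 and 12: a1 ≥ a3 ≥ 4. Hence a2 + a1 ≥ 8. But constraint 8 requires a2 + a1 = 6, and 6 < 8. Contradiction.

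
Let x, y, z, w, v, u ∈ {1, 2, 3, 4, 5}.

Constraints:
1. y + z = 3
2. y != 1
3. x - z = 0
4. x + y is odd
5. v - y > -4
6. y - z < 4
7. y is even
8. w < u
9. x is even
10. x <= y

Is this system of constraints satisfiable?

Unsatisfiable

Constraint 9 makes x even and constraint 7 makes y even, so x + y must be even. Constraint 4 says x + y is odd — contradiction.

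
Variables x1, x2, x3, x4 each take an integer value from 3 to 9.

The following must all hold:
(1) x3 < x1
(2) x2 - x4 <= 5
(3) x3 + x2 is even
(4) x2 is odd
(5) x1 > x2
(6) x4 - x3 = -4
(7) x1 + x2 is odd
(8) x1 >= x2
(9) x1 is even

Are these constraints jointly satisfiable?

Satisfiable

Setting (x1, x2, x3, x4) = (8, 5, 7, 3) satisfies everything: constraint 2: x2 - x4 = 2; constraint 6: x4 - x3 = -4, and the others follow.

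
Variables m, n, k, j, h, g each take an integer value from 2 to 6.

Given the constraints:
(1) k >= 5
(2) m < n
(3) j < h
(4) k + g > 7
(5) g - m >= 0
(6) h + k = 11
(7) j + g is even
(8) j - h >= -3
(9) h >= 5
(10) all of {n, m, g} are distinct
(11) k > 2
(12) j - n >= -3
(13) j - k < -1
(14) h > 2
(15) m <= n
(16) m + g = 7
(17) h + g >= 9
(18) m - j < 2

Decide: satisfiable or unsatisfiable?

Satisfiable

The assignment m = 3, n = 5, k = 6, j = 4, h = 5, g = 4 works:
  constraint 4 holds since k + g = 10.
  constraint 5 holds since g - m = 1.
The rest check out directly.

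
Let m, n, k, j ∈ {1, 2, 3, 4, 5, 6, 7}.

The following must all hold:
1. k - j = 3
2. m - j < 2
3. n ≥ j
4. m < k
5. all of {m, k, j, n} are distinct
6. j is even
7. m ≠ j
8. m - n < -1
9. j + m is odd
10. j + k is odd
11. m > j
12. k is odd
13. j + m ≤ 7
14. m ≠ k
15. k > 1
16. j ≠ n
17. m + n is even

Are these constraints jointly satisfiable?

Satisfiable

Try m = 3, n = 7, k = 5, j = 2.
Check constraint 1: k - j = 3; constraint 2: m - j = 1; constraint 8: m - n = -4. The remaining constraints are straightforward to verify.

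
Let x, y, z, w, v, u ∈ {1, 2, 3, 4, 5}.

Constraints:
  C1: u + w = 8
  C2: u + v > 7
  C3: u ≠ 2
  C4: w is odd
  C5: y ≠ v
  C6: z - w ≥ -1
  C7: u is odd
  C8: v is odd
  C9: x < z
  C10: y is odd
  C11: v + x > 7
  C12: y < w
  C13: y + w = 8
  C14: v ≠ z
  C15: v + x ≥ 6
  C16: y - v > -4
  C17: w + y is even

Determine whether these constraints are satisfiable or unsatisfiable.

One satisfying assignment is x = 3, y = 3, z = 4, w = 5, v = 5, u = 3.
For the less obvious constraints — constraint 1: u + w = 8; constraint 2: u + v = 8; constraint 6: z - w = -1 — and the others hold by inspection.

Satisfiable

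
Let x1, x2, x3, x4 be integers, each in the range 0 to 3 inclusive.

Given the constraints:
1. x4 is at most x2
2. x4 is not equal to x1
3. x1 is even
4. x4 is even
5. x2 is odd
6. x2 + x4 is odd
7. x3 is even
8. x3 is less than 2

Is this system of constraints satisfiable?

Satisfiable

The assignment x1 = 2, x2 = 3, x3 = 0, x4 = 0 works:
  constraint 3 holds since x1 = 2 is even.
  constraint 4 holds since x4 = 0 is even.
The rest check out directly.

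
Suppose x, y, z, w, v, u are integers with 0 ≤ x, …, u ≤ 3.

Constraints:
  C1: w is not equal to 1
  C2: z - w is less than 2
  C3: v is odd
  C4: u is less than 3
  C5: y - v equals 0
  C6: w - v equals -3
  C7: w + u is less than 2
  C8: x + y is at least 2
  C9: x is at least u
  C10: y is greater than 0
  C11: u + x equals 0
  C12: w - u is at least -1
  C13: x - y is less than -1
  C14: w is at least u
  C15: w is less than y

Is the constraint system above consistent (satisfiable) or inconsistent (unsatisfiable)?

Satisfiable

One satisfying assignment is x = 0, y = 3, z = 1, w = 0, v = 3, u = 0.
For the less obvious constraints — constraint 2: z - w = 1; constraint 5: y - v = 0; constraint 6: w - v = -3 — and the others hold by inspection.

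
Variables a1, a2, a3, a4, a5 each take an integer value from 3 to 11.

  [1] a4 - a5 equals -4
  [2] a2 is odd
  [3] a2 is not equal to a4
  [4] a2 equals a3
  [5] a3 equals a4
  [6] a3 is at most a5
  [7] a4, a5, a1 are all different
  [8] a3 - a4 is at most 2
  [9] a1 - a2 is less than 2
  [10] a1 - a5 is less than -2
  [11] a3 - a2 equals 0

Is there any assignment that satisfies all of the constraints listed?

Unsatisfiable

From constraints 4 and 5, a2 = a3 = a4, so a2 = a4. But constraint 3 says a2 ≠ a4. Contradiction.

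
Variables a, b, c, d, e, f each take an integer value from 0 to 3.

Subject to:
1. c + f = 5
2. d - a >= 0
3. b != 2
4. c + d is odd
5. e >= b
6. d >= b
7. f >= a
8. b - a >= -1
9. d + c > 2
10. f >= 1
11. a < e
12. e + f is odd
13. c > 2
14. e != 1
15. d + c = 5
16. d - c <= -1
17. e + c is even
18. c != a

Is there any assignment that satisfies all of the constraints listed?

Satisfiable

One satisfying assignment is a = 1, b = 0, c = 3, d = 2, e = 3, f = 2.
For the less obvious constraints — constraint 1: c + f = 5; constraint 2: d - a = 1; constraint 8: b - a = -1 — and the others hold by inspection.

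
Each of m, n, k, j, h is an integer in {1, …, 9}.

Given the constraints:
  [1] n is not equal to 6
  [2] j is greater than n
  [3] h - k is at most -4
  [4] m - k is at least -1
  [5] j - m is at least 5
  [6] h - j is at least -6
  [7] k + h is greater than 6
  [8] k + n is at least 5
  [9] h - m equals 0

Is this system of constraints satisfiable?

Unsatisfiable

Constraints 3, 4, 5, and 6 give m − k ≥ -1, k − h ≥ 4, h − j ≥ -6, j − m ≥ 5.
Adding all 4 inequalities: the left sides telescope to 0, and the right sides sum to (-1) + 4 + (-6) + 5 = 2. So 0 ≥ 2, which is false.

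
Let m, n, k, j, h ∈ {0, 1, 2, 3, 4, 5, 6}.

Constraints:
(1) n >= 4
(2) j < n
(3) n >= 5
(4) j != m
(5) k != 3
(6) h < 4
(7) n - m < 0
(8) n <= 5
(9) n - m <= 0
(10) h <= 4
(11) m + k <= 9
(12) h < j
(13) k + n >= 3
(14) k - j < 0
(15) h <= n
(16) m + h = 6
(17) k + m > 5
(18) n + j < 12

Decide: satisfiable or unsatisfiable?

Satisfiable

Setting (m, n, k, j, h) = (6, 5, 1, 4, 0) satisfies everything: constraint 7: n - m = -1; constraint 9: n - m = -1, and the others follow.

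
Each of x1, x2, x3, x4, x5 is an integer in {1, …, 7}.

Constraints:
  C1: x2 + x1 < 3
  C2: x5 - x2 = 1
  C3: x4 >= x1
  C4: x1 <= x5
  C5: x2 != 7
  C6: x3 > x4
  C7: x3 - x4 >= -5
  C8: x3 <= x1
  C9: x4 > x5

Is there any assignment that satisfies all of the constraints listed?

Unsatisfiable

Constraints 4, 6, 8, and 9 give x5 < x4, x4 < x3, x3 ≤ x1, x1 ≤ x5. Chaining: x5 < x4 < x3 ≤ x1 ≤ x5, which forces x5 < x5 — impossible.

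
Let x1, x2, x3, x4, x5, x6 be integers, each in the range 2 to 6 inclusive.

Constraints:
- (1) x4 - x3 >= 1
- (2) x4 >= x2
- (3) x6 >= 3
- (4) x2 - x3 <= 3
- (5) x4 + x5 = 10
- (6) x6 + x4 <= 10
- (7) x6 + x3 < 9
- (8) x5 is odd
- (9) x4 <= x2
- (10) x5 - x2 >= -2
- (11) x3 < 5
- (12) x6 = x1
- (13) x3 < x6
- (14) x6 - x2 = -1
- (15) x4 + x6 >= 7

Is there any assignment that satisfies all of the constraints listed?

Satisfiable

The assignment x1 = 4, x2 = 5, x3 = 3, x4 = 5, x5 = 5, x6 = 4 works:
  constraint 1 holds since x4 - x3 = 2.
  constraint 4 holds since x2 - x3 = 2.
The rest check out directly.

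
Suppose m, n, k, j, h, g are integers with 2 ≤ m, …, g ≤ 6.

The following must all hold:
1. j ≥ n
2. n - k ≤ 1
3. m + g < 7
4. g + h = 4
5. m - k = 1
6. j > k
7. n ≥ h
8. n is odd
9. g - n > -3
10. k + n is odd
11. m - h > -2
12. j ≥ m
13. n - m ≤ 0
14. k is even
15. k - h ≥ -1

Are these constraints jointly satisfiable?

Satisfiable

Try m = 3, n = 3, k = 2, j = 5, h = 2, g = 2.
Check constraint 2: n - k = 1; constraint 3: m + g = 5. The remaining constraints are straightforward to verify.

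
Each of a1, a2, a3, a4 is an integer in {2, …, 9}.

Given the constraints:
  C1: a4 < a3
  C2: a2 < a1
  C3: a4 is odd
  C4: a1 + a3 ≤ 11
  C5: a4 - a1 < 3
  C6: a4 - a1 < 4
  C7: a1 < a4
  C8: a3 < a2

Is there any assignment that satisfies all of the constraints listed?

Constraints 1, 2, 7, and 8 give a2 < a1, a1 < a4, a4 < a3, a3 < a2. Chaining: a2 < a1 < a4 < a3 < a2, which forces a2 < a2 — impossible.

Unsatisfiable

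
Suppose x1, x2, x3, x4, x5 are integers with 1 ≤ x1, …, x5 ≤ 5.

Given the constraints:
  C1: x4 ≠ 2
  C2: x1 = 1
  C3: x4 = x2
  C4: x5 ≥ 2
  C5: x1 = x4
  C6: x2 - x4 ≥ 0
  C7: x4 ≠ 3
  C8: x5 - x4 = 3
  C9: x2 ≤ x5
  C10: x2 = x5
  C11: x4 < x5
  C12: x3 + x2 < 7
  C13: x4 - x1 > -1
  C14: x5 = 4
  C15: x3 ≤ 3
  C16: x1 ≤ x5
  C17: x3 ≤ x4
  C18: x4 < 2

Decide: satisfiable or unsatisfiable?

Unsatisfiable

Constraint 2 fixes x1 = 1 and constraint 14 fixes x5 = 4. Constraints 3, 5, and 10 give x1 = x4 = x2 = x5, so x1 = x5. But 1 ≠ 4 — contradiction.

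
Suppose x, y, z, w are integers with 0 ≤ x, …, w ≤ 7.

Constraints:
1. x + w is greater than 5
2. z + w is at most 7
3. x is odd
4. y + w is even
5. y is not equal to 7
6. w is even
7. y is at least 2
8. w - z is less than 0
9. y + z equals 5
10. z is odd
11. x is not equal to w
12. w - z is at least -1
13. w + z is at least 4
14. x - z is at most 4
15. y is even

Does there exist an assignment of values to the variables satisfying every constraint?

Setting (x, y, z, w) = (5, 2, 3, 2) satisfies everything: constraint 1: x + w = 7; constraint 2: z + w = 5; constraint 8: w - z = -1, and the others follow.

Satisfiable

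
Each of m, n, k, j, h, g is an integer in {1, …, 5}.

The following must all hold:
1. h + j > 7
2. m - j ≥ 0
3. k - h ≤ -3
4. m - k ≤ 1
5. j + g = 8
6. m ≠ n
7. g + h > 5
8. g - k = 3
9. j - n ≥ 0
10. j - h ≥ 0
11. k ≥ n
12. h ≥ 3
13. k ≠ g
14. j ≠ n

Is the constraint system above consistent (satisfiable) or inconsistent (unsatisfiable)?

Constraints 2, 3, 4, and 10 give h − k ≥ 3, k − m ≥ -1, m − j ≥ 0, j − h ≥ 0.
Adding all 4 inequalities: the left sides telescope to 0, and the right sides sum to 3 + (-1) + 0 + 0 = 2. So 0 ≥ 2, which is false.

Unsatisfiable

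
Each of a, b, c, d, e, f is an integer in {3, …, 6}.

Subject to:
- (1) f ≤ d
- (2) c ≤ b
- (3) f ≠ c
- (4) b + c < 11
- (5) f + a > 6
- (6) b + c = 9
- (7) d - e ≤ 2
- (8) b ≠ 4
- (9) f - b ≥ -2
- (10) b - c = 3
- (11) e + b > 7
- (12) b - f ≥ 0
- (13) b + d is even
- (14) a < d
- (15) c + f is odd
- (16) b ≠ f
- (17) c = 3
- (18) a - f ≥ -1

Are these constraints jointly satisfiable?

Satisfiable

The assignment a = 3, b = 6, c = 3, d = 4, e = 3, f = 4 works:
  constraint 4 holds since b + c = 9.
  constraint 5 holds since f + a = 7.
  constraint 6 holds since b + c = 9.
The rest check out directly.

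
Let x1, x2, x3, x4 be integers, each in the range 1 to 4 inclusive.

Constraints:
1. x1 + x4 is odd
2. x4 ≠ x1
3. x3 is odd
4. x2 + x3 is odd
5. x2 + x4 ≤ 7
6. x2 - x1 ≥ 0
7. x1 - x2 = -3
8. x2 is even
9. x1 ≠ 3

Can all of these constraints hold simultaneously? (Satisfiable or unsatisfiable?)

One satisfying assignment is x1 = 1, x2 = 4, x3 = 3, x4 = 2.
For the less obvious constraints — constraint 5: x2 + x4 = 6; constraint 6: x2 - x1 = 3 — and the others hold by inspection.

Satisfiable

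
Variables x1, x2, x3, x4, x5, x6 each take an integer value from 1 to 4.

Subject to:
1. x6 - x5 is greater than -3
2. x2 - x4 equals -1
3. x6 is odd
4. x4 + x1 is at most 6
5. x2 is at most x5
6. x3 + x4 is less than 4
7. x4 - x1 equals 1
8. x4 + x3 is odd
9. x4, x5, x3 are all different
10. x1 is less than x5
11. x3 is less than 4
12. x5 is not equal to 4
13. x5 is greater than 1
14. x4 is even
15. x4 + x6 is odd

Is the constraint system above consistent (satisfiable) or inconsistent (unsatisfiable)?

Satisfiable

One satisfying assignment is x1 = 1, x2 = 1, x3 = 1, x4 = 2, x5 = 3, x6 = 1.
For the less obvious constraints — constraint 1: x6 - x5 = -2; constraint 2: x2 - x4 = -1; constraint 4: x4 + x1 = 3 — and the others hold by inspection.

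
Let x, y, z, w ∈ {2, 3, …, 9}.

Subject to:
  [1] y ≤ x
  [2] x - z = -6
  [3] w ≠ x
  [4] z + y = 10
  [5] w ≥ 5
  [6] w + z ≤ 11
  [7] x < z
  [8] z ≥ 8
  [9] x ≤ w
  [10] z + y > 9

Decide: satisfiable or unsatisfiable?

From constraint 5: w ≥ 5. From constraint 8: z ≥ 8. Hence w + z ≥ 13. But constraint 6 requires w + z ≤ 11, and 11 < 13. Contradiction.

Unsatisfiable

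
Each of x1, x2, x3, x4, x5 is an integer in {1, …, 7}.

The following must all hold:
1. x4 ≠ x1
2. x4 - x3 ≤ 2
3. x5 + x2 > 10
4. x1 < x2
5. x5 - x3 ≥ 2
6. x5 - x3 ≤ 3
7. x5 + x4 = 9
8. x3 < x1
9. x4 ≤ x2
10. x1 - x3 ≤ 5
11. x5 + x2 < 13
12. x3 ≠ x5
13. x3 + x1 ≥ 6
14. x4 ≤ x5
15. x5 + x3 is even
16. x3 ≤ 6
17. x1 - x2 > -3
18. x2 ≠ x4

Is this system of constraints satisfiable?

Satisfiable

Try x1 = 5, x2 = 7, x3 = 3, x4 = 4, x5 = 5.
Check constraint 2: x4 - x3 = 1; constraint 3: x5 + x2 = 12. The remaining constraints are straightforward to verify.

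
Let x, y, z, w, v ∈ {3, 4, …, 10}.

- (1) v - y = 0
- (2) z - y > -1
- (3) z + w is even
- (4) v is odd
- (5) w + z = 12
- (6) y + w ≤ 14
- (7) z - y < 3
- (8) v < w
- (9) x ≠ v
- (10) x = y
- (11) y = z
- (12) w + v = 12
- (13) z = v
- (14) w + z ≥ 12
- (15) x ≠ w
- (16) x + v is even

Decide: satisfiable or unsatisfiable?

Unsatisfiable

From constraints 10, 11, and 13, x = y = z = v, so x = v. But constraint 9 says x ≠ v. Contradiction.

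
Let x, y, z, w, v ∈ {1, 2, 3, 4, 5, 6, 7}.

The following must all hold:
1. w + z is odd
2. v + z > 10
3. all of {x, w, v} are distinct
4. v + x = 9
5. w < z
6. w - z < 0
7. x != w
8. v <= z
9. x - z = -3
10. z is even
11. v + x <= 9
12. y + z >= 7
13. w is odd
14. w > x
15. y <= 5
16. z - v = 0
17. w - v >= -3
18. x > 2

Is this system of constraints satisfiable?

The assignment x = 3, y = 3, z = 6, w = 5, v = 6 works:
  constraint 2 holds since v + z = 12.
  constraint 4 holds since v + x = 9.
The rest check out directly.

Satisfiable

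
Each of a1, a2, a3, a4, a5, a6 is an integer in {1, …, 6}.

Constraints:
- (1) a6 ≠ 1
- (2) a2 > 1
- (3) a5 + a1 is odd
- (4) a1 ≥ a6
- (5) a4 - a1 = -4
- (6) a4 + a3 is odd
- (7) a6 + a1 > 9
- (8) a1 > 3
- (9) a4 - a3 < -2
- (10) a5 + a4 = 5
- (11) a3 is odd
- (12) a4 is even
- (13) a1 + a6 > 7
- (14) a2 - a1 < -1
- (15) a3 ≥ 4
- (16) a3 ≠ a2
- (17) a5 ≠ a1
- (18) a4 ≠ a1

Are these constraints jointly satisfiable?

Setting (a1, a2, a3, a4, a5, a6) = (6, 2, 5, 2, 3, 4) satisfies everything: constraint 5: a4 - a1 = -4; constraint 7: a6 + a1 = 10; constraint 9: a4 - a3 = -3, and the others follow.

Satisfiable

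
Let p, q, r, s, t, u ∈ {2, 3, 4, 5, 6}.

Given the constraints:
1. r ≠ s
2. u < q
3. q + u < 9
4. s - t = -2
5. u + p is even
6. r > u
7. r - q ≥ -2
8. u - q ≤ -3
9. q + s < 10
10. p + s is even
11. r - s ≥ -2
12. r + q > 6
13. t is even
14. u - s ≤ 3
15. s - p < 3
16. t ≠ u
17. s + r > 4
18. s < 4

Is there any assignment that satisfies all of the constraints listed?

Setting (p, q, r, s, t, u) = (2, 5, 3, 2, 4, 2) satisfies everything: constraint 3: q + u = 7; constraint 4: s - t = -2, and the others follow.

Satisfiable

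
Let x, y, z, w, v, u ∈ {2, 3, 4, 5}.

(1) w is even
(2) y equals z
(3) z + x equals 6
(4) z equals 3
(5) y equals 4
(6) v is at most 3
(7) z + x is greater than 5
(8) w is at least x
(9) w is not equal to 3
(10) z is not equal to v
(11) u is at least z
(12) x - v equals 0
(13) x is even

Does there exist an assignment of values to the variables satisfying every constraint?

Constraint 5 fixes y = 4 and constraint 4 fixes z = 3, but constraint 2 requires y = z. Since 4 ≠ 3, contradiction.

Unsatisfiable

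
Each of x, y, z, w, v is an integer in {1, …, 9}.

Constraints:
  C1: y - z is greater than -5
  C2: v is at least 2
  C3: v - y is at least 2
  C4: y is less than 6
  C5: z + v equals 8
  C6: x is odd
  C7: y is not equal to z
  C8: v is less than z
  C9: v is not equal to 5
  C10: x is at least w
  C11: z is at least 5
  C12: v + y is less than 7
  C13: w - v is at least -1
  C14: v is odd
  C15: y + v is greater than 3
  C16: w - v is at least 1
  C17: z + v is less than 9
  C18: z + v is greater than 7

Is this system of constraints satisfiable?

The assignment x = 5, y = 1, z = 5, w = 5, v = 3 works:
  constraint 1 holds since y - z = -4.
  constraint 3 holds since v - y = 2.
The rest check out directly.

Satisfiable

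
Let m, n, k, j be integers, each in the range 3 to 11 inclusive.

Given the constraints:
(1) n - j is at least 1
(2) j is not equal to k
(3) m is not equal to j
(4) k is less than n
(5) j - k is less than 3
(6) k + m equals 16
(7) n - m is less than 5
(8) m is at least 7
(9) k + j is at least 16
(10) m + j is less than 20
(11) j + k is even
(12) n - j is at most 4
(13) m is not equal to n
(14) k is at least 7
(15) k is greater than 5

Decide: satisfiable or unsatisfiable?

Satisfiable

One satisfying assignment is m = 8, n = 11, k = 8, j = 10.
For the less obvious constraints — constraint 1: n - j = 1; constraint 5: j - k = 2 — and the others hold by inspection.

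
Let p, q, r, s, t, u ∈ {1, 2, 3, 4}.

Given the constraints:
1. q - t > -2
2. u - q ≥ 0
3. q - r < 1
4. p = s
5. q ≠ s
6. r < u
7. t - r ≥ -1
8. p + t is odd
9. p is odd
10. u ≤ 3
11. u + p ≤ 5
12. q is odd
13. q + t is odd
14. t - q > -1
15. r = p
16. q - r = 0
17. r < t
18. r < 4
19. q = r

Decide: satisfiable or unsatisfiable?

From constraints 4, 15, and 19, q = r = p = s, so q = s. But constraint 5 says q ≠ s. Contradiction.

Unsatisfiable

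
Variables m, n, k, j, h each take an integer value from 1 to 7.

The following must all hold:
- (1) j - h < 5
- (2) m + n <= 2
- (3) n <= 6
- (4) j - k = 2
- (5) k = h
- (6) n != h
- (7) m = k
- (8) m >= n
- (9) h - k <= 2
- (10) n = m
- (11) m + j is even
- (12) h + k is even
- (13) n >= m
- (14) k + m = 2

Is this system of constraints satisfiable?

From constraints 5, 7, and 10, n = m = k = h, so n = h. But constraint 6 says n ≠ h. Contradiction.

Unsatisfiable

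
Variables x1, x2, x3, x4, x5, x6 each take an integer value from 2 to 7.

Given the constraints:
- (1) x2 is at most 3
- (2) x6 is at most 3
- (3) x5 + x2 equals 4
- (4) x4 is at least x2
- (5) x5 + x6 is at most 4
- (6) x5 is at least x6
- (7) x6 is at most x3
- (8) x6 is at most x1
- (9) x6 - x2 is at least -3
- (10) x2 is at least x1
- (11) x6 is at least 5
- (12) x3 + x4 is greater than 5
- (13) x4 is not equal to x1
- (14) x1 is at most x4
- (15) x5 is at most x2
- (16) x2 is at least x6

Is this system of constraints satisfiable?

Unsatisfiable

From constraints 6 and 11: x5 ≥ x6 and x6 ≥ 5, so x5 ≥ 5. From constraints 1 and 15: x5 ≤ x2 and x2 ≤ 3, so x5 ≤ 3. But 3 < 5, so no value of x5 works.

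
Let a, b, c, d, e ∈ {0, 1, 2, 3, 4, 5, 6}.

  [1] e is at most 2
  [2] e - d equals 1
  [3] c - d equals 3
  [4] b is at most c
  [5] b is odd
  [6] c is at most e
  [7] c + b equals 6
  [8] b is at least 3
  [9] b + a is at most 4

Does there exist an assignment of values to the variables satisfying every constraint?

From constraints 4 and 8: c ≥ b and b ≥ 3, so c ≥ 3. From constraints 1 and 6: c ≤ e and e ≤ 2, so c ≤ 2. But 2 < 3, so no value of c works.

Unsatisfiable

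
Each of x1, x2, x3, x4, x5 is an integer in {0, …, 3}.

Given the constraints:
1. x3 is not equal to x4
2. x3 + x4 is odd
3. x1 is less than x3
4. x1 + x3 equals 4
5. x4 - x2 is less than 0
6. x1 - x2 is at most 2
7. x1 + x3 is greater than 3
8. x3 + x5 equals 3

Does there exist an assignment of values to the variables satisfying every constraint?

Satisfiable

Try x1 = 1, x2 = 2, x3 = 3, x4 = 0, x5 = 0.
Check constraint 4: x1 + x3 = 4; constraint 5: x4 - x2 = -2; constraint 6: x1 - x2 = -1. The remaining constraints are straightforward to verify.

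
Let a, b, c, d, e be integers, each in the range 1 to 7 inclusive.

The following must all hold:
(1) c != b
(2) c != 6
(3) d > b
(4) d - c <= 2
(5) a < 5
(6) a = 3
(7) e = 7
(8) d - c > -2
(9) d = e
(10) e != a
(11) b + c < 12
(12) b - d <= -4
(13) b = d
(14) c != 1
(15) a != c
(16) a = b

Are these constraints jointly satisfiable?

Unsatisfiable

Constraint 6 fixes a = 3 and constraint 7 fixes e = 7. Constraints 9, 13, and 16 give a = b = d = e, so a = e. But 3 ≠ 7 — contradiction.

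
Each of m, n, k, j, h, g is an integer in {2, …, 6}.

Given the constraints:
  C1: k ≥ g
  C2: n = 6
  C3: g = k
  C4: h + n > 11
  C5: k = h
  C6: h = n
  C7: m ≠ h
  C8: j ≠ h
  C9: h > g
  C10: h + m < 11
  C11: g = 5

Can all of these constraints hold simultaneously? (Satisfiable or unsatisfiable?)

Unsatisfiable

Constraint 11 fixes g = 5 and constraint 2 fixes n = 6. Constraints 3, 5, and 6 give g = k = h = n, so g = n. But 5 ≠ 6 — contradiction.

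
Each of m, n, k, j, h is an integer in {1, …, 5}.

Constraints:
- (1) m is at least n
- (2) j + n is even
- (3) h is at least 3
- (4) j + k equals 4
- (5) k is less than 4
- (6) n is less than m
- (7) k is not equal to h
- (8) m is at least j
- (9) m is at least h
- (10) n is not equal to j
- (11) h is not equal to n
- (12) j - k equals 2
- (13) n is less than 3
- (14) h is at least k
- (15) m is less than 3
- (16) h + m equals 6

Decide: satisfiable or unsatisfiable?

Unsatisfiable

From constraints 3 and 9: m ≥ h and h ≥ 3, so m ≥ 3. From constraint 15: m ≤ 2. But 2 < 3, so no value of m works.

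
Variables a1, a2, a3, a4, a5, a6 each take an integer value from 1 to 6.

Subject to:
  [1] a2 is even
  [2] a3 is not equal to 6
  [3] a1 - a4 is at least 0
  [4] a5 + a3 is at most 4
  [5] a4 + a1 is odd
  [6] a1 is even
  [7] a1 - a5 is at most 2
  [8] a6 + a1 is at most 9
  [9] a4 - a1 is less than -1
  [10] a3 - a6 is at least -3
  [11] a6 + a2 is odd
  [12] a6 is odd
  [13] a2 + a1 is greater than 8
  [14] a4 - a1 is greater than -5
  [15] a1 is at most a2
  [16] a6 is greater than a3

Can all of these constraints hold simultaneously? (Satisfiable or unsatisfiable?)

One satisfying assignment is a1 = 4, a2 = 6, a3 = 2, a4 = 1, a5 = 2, a6 = 5.
For the less obvious constraints — constraint 3: a1 - a4 = 3; constraint 4: a5 + a3 = 4; constraint 7: a1 - a5 = 2 — and the others hold by inspection.

Satisfiable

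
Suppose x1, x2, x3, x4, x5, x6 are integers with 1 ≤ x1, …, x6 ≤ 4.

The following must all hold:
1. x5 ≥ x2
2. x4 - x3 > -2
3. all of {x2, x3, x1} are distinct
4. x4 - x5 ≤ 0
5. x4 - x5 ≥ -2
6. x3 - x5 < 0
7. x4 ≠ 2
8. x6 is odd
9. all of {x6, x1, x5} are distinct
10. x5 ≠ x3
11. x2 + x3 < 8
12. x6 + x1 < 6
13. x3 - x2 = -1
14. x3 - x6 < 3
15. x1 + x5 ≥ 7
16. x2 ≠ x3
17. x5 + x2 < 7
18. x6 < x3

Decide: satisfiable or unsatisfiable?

One satisfying assignment is x1 = 4, x2 = 3, x3 = 2, x4 = 3, x5 = 3, x6 = 1.
For the less obvious constraints — constraint 2: x4 - x3 = 1; constraint 4: x4 - x5 = 0 — and the others hold by inspection.

Satisfiable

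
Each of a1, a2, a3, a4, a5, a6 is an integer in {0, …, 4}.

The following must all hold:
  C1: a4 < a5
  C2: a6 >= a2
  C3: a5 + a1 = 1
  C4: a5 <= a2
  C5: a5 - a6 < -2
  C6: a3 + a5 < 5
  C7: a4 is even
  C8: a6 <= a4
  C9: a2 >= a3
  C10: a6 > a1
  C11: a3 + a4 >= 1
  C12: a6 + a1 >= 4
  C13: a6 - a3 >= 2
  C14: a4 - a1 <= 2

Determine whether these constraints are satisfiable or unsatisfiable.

Unsatisfiable

Constraints 1, 2, 4, and 8 give a4 < a5, a5 ≤ a2, a2 ≤ a6, a6 ≤ a4. Chaining: a4 < a5 ≤ a2 ≤ a6 ≤ a4, which forces a4 < a4 — impossible.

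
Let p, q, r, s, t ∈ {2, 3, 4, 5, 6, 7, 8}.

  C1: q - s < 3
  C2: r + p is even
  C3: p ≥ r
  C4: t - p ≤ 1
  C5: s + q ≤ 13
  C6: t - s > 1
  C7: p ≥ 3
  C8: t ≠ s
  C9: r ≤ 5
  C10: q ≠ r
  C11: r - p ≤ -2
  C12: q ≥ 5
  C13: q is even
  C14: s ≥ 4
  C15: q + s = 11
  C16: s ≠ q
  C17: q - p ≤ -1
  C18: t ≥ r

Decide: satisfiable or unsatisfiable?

Try p = 7, q = 6, r = 3, s = 5, t = 7.
Check constraint 1: q - s = 1; constraint 4: t - p = 0. The remaining constraints are straightforward to verify.

Satisfiable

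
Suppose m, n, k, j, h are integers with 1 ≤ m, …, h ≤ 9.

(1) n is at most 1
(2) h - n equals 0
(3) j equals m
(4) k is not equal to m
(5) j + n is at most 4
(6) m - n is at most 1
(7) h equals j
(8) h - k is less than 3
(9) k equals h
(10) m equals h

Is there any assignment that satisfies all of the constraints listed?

From constraints 3, 7, and 9, k = h = j = m, so k = m. But constraint 4 says k ≠ m. Contradiction.

Unsatisfiable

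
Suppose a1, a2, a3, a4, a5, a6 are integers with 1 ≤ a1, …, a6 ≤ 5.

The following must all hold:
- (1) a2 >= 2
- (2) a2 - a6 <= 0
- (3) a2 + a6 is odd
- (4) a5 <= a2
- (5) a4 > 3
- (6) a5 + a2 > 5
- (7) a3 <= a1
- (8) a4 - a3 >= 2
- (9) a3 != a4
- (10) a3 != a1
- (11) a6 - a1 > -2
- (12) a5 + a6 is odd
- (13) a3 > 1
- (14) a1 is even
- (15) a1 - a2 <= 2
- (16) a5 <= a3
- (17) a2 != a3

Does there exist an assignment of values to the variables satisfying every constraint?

Try a1 = 4, a2 = 4, a3 = 2, a4 = 5, a5 = 2, a6 = 5.
Check constraint 2: a2 - a6 = -1; constraint 6: a5 + a2 = 6; constraint 8: a4 - a3 = 3. The remaining constraints are straightforward to verify.

Satisfiable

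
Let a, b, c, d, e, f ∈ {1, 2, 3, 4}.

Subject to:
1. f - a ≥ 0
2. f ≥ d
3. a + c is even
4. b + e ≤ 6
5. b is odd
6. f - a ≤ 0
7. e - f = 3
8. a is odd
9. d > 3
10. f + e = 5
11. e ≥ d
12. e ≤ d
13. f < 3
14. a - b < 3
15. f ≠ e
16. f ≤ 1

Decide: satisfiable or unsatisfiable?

From constraint 9: d ≥ 4. From constraints 2 and 16: d ≤ f and f ≤ 1, so d ≤ 1. But 1 < 4, so no value of d works.

Unsatisfiable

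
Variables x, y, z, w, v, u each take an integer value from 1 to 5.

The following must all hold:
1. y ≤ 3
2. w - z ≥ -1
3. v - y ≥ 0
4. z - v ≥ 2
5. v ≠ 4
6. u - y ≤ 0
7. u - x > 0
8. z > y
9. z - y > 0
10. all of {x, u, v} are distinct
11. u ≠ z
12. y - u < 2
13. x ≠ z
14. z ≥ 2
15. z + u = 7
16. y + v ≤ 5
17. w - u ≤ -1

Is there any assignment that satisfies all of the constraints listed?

Unsatisfiable

Constraints 2, 3, 4, 6, and 17 give z − v ≥ 2, v − y ≥ 0, y − u ≥ 0, u − w ≥ 1, w − z ≥ -1.
Adding all 5 inequalities: the left sides telescope to 0, and the right sides sum to 2 + 0 + 0 + 1 + (-1) = 2. So 0 ≥ 2, which is false.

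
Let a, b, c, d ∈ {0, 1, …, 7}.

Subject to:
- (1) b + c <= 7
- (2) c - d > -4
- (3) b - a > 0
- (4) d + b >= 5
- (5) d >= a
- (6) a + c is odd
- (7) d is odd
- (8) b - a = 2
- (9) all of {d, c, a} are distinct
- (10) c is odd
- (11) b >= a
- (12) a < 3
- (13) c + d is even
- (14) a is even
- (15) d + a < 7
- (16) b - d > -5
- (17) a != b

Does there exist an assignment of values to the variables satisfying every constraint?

Satisfiable

Take a = 0, b = 2, c = 3, d = 5. Then constraint 1: b + c = 5; constraint 2: c - d = -2; constraint 3: b - a = 2, and every other listed constraint is also met.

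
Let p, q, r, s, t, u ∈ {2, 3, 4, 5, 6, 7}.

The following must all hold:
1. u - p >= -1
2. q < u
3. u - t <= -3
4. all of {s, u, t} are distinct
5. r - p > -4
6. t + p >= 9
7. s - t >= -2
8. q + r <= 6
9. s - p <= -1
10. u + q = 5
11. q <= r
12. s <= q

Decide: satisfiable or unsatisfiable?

Constraints 1, 3, 7, and 9 give u − p ≥ -1, p − s ≥ 1, s − t ≥ -2, t − u ≥ 3.
Adding all 4 inequalities: the left sides telescope to 0, and the right sides sum to (-1) + 1 + (-2) + 3 = 1. So 0 ≥ 1, which is false.

Unsatisfiable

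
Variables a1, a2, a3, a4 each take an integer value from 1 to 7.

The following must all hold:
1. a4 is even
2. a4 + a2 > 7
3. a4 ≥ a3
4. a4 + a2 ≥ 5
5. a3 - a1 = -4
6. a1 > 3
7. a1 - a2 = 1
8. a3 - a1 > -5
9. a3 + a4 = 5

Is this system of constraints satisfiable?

Satisfiable

One satisfying assignment is a1 = 5, a2 = 4, a3 = 1, a4 = 4.
For the less obvious constraints — constraint 2: a4 + a2 = 8; constraint 4: a4 + a2 = 8 — and the others hold by inspection.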